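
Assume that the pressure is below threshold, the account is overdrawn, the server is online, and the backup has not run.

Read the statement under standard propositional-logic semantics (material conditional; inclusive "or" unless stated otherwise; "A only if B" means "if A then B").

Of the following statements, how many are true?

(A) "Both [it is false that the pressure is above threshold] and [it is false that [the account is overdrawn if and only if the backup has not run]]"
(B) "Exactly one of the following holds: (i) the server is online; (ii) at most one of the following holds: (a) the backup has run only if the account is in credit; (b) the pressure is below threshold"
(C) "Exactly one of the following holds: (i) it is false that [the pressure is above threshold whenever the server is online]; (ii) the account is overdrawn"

1

Let D = "the pressure is above threshold" (F), H = "the account is overdrawn" (T), M = "the backup has run" (F), P = "the server is online" (T).

(A): In symbols: ~D & ~(H <-> ~M)

~D = ~F = T
~M = ~F = T
H <-> ~M = T <-> T = T
~(H <-> ~M) = ~T = F
~D & ~(H <-> ~M) = T & F = F
So (A) is false.

(B): This is P xor ((M -> ~H) nand ~D).

~H = ~T = F
M -> ~H = F -> F = T
~D = ~F = T
(M -> ~H) nand ~D = T nand T = F
P xor ((M -> ~H) nand ~D) = T xor F = T
Thus (B) is true.

(C): In symbols: ~(P -> D) xor H

P -> D = T -> F = F
~(P -> D) = ~F = T
~(P -> D) xor H = T xor T = F
Hence (C) is false.

True statements: 1.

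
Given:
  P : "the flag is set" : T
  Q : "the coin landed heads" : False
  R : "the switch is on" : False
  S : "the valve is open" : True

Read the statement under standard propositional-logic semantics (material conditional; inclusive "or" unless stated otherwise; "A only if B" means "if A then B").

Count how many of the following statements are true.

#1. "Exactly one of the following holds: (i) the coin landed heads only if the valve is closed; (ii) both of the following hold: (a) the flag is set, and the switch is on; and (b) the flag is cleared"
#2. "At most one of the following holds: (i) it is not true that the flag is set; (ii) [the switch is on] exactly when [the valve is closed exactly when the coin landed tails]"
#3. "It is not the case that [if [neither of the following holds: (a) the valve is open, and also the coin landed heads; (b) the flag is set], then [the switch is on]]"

#1: In symbols: (Q → ¬S) ⊕ ((P ∧ R) ∧ ¬P)

¬S = ¬T = F
Q → ¬S = F → F = T
P ∧ R = T ∧ F = F
¬P = ¬T = F
(P ∧ R) ∧ ¬P = F ∧ F = F
(Q → ¬S) ⊕ ((P ∧ R) ∧ ¬P) = T ⊕ F = T
Thus #1 is true.

#2: Formalization: ¬P ↑ (R ↔ (¬S ↔ ¬Q))

¬P = ¬T = F
¬S = ¬T = F
¬Q = ¬F = T
¬S ↔ ¬Q = F ↔ T = F
R ↔ (¬S ↔ ¬Q) = F ↔ F = T
¬P ↑ (R ↔ (¬S ↔ ¬Q)) = F ↑ T = T
Hence #2 is true.

#3: In symbols: ¬(((S ∧ Q) ↓ P) → R)

S ∧ Q = T ∧ F = F
(S ∧ Q) ↓ P = F ↓ T = F
((S ∧ Q) ↓ P) → R = F → F = T
¬(((S ∧ Q) ↓ P) → R) = ¬T = F
Thus #3 is false.

True statements: 2 (#1, #2).

2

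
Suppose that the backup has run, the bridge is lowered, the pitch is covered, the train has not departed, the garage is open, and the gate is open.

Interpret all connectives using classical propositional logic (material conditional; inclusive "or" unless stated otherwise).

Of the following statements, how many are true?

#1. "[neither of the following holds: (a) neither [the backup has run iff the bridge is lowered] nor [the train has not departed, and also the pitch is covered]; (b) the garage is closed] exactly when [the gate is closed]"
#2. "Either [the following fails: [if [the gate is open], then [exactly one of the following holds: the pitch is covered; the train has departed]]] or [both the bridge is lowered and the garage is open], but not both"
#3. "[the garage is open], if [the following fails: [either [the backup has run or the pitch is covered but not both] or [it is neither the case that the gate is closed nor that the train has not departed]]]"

2

Let P = "the backup has run" (True), Q = "the bridge is raised" (False), S = "the train has departed" (False), R = "the pitch is covered" (True), U = "the garage is closed" (False), V = "the gate is open" (True).

#1: Formalization: (((P iff not Q) nor (not S and R)) nor U) iff not V

not Q = not False = True
P iff not Q = True iff True = True
not S = not False = True
not S and R = True and True = True
(P iff not Q) nor (not S and R) = True nor True = False
((P iff not Q) nor (not S and R)) nor U = False nor False = True
not V = not True = False
(((P iff not Q) nor (not S and R)) nor U) iff not V = True iff False = False
So #1 is false.

#2: This is not (V -> (R xor S)) xor (not Q and not U).

R xor S = True xor False = True
V -> (R xor S) = True -> True = True
not (V -> (R xor S)) = not True = False
not Q = not False = True
not U = not False = True
not Q and not U = True and True = True
not (V -> (R xor S)) xor (not Q and not U) = False xor True = True
So #2 is true.

#3: This is not ((P xor R) or (not V nor not S)) -> not U.

P xor R = True xor True = False
not V = not True = False
not S = not False = True
not V nor not S = False nor True = False
(P xor R) or (not V nor not S) = False or False = False
not ((P xor R) or (not V nor not S)) = not False = True
not U = not False = True
not ((P xor R) or (not V nor not S)) -> not U = True -> True = True
Thus #3 is true.

Count: 2.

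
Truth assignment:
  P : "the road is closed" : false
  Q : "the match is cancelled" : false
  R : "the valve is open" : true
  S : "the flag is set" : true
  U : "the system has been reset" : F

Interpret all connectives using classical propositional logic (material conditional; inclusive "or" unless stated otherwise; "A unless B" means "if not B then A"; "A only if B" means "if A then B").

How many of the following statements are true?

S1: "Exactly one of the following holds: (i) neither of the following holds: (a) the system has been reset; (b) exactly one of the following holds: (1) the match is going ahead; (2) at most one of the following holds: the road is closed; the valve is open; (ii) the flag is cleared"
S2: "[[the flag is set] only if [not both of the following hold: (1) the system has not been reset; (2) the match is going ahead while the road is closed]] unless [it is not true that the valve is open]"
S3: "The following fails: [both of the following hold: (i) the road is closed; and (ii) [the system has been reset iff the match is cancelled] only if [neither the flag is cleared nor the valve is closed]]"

3

S1: This is (U nor (~Q xor (P nand R))) xor ~S.

~Q = ~F = T
P nand R = F nand T = T
~Q xor (P nand R) = T xor T = F
U nor (~Q xor (P nand R)) = F nor F = T
~S = ~T = F
(U nor (~Q xor (P nand R))) xor ~S = T xor F = T
So S1 is true.

S2: Parsed as (S -> (~U nand (~Q & P))) | ~R

~U = ~F = T
~Q = ~F = T
~Q & P = T & F = F
~U nand (~Q & P) = T nand F = T
S -> (~U nand (~Q & P)) = T -> T = T
~R = ~T = F
(S -> (~U nand (~Q & P))) | ~R = T | F = T
Hence S2 is true.

S3: Parsed as ~(P & ((U <-> Q) -> (~S nor ~R)))

U <-> Q = F <-> F = T
~S = ~T = F
~R = ~T = F
~S nor ~R = F nor F = T
(U <-> Q) -> (~S nor ~R) = T -> T = T
P & ((U <-> Q) -> (~S nor ~R)) = F & T = F
~(P & ((U <-> Q) -> (~S nor ~R))) = ~F = T
Thus S3 is true.

3 of the 3 statements are true (S1, S2, S3).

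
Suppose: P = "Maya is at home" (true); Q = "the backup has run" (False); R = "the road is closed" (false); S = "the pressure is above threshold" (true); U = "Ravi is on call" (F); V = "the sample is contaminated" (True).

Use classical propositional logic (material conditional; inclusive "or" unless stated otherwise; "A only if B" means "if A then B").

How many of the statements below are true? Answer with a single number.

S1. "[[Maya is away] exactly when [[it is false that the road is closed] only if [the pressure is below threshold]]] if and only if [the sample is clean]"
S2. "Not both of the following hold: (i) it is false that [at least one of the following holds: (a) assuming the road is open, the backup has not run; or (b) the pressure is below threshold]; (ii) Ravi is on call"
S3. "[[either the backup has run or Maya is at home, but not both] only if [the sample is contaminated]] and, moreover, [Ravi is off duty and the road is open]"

S1: Parsed as (¬P ↔ (¬R → ¬S)) ↔ ¬V

¬P = ¬T = F
¬R = ¬F = T
¬S = ¬T = F
¬R → ¬S = T → F = F
¬P ↔ (¬R → ¬S) = F ↔ F = T
¬V = ¬T = F
(¬P ↔ (¬R → ¬S)) ↔ ¬V = T ↔ F = F
Hence S1 is false.

S2: Formalization: ¬((¬R → ¬Q) ∨ ¬S) ↑ U

¬R = ¬F = T
¬Q = ¬F = T
¬R → ¬Q = T → T = T
¬S = ¬T = F
(¬R → ¬Q) ∨ ¬S = T ∨ F = T
¬((¬R → ¬Q) ∨ ¬S) = ¬T = F
¬((¬R → ¬Q) ∨ ¬S) ↑ U = F ↑ F = T
Hence S2 is true.

S3: Formalization: ((Q ⊕ P) → V) ∧ (¬U ∧ ¬R)

Q ⊕ P = F ⊕ T = T
(Q ⊕ P) → V = T → T = T
¬U = ¬F = T
¬R = ¬F = T
¬U ∧ ¬R = T ∧ T = T
((Q ⊕ P) → V) ∧ (¬U ∧ ¬R) = T ∧ T = T
Hence S3 is true.

2 of the 3 statements are true (S2, S3).

2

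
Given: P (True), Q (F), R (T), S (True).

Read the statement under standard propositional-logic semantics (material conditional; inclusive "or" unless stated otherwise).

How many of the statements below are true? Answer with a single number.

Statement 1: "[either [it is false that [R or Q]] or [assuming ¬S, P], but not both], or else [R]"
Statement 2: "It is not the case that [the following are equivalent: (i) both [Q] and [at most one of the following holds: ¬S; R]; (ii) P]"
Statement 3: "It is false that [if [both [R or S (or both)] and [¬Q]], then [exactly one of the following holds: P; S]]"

3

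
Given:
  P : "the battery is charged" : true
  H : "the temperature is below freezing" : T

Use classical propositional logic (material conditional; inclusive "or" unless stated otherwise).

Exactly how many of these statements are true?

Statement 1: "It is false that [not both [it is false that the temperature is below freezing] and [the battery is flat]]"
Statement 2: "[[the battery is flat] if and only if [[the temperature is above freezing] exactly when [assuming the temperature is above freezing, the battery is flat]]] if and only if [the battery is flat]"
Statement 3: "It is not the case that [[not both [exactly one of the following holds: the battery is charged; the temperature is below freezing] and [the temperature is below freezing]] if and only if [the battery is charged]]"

0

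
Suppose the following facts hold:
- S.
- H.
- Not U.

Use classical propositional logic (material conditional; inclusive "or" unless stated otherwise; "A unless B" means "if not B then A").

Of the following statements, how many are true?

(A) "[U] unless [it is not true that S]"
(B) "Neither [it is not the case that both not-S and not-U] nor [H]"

0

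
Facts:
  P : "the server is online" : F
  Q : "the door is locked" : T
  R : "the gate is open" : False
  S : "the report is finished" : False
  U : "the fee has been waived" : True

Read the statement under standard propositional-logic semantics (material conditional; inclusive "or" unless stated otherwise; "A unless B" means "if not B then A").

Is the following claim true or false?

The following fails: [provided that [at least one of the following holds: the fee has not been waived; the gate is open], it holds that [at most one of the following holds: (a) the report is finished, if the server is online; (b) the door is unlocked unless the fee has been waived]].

Values: U=T, R=F, P=F, S=F, Q=T.
Parsed as ¬((¬U ∨ R) → ((P → S) ↑ (¬Q ∨ U)))

¬U = ¬T = F
¬U ∨ R = F ∨ F = F
P → S = F → F = T
¬Q = ¬T = F
¬Q ∨ U = F ∨ T = T
(P → S) ↑ (¬Q ∨ U) = T ↑ T = F
(¬U ∨ R) → ((P → S) ↑ (¬Q ∨ U)) = F → F = T
¬((¬U ∨ R) → ((P → S) ↑ (¬Q ∨ U))) = ¬T = F

false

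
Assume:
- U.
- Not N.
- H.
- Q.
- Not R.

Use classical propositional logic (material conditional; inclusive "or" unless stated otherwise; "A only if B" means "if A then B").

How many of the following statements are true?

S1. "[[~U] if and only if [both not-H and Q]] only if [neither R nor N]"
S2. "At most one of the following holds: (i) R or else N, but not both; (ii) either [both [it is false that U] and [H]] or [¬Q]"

2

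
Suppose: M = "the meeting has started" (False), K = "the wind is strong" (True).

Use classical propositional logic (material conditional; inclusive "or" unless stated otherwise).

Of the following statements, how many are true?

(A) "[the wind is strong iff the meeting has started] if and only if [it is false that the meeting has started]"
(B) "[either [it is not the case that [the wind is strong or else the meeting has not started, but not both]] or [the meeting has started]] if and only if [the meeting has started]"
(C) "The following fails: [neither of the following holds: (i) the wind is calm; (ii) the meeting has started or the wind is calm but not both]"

(A): This is (K ↔ M) ↔ ¬M.

K ↔ M = T ↔ F = F
¬M = ¬F = T
(K ↔ M) ↔ ¬M = F ↔ T = F
Hence (A) is false.

(B): This is (¬(K ⊕ ¬M) ∨ M) ↔ M.

¬M = ¬F = T
K ⊕ ¬M = T ⊕ T = F
¬(K ⊕ ¬M) = ¬F = T
¬(K ⊕ ¬M) ∨ M = T ∨ F = T
(¬(K ⊕ ¬M) ∨ M) ↔ M = T ↔ F = F
Thus (B) is false.

(C): This is ¬(¬K ↓ (M ⊕ ¬K)).

¬K = ¬T = F
¬K = ¬T = F
M ⊕ ¬K = F ⊕ F = F
¬K ↓ (M ⊕ ¬K) = F ↓ F = T
¬(¬K ↓ (M ⊕ ¬K)) = ¬T = F
Thus (C) is false.

True statements: 0 (none).

0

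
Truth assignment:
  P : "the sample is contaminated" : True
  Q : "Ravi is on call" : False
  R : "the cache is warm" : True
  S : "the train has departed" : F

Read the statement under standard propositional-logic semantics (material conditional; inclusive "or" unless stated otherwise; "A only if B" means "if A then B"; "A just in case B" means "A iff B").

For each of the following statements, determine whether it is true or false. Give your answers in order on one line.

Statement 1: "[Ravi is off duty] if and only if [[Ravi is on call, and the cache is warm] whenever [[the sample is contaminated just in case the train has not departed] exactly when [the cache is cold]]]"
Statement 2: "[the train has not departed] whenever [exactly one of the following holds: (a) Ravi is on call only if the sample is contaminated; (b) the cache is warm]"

Statement 1 True; Statement 2 True

Statement 1: This is ¬Q ↔ (((P ↔ ¬S) ↔ ¬R) → (Q ∧ R)).

¬Q = ¬F = T
¬S = ¬F = T
P ↔ ¬S = T ↔ T = T
¬R = ¬T = F
(P ↔ ¬S) ↔ ¬R = T ↔ F = F
Q ∧ R = F ∧ T = F
((P ↔ ¬S) ↔ ¬R) → (Q ∧ R) = F → F = T
¬Q ↔ (((P ↔ ¬S) ↔ ¬R) → (Q ∧ R)) = T ↔ T = T
So Statement 1 is true.

Statement 2: Parsed as ((Q → P) ⊕ R) → ¬S

Q → P = F → T = T
(Q → P) ⊕ R = T ⊕ T = F
¬S = ¬F = T
((Q → P) ⊕ R) → ¬S = F → T = T
So Statement 2 is true.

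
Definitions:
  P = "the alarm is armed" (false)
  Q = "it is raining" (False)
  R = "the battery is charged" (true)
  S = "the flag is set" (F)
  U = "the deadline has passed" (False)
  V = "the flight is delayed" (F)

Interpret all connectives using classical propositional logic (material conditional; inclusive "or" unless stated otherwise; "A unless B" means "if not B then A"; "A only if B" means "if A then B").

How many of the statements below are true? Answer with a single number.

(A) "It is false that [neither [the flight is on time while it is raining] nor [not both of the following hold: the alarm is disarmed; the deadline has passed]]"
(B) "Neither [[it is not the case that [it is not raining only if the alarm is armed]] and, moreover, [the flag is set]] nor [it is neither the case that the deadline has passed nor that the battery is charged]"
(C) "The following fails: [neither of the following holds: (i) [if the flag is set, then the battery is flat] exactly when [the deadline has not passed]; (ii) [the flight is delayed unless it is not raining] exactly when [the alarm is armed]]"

(A): In symbols: not ((not V and Q) nor (not P nand U))

not V = not False = True
not V and Q = True and False = False
not P = not False = True
not P nand U = True nand False = True
(not V and Q) nor (not P nand U) = False nor True = False
not ((not V and Q) nor (not P nand U)) = not False = True
Hence (A) is true.

(B): Formalization: (not (not Q -> P) and S) nor (U nor R)

not Q = not False = True
not Q -> P = True -> False = False
not (not Q -> P) = not False = True
not (not Q -> P) and S = True and False = False
U nor R = False nor True = False
(not (not Q -> P) and S) nor (U nor R) = False nor False = True
Hence (B) is true.

(C): This is not (((S -> not R) iff not U) nor ((V or not Q) iff P)).

not R = not True = False
S -> not R = False -> False = True
not U = not False = True
(S -> not R) iff not U = True iff True = True
not Q = not False = True
V or not Q = False or True = True
(V or not Q) iff P = True iff False = False
((S -> not R) iff not U) nor ((V or not Q) iff P) = True nor False = False
not (((S -> not R) iff not U) nor ((V or not Q) iff P)) = not False = True
Thus (C) is true.

True statements: 3.

3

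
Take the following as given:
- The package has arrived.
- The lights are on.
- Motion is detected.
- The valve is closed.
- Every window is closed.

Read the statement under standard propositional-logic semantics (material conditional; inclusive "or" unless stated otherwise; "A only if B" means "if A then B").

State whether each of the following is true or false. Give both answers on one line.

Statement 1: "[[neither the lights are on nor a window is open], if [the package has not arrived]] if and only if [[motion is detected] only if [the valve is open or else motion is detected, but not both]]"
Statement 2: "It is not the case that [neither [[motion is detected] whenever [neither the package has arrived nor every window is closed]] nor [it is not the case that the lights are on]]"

Let L = "the package has arrived" (T), N = "the lights are on" (T), S = "a window is open" (F), U = "motion is detected" (T), H = "the valve is open" (F).

Statement 1: Parsed as (¬L → (N ↓ S)) ↔ (U → (H ⊕ U))

¬L = ¬T = F
N ↓ S = T ↓ F = F
¬L → (N ↓ S) = F → F = T
H ⊕ U = F ⊕ T = T
U → (H ⊕ U) = T → T = T
(¬L → (N ↓ S)) ↔ (U → (H ⊕ U)) = T ↔ T = T
Thus Statement 1 is true.

Statement 2: This is ¬(((L ↓ ¬S) → U) ↓ ¬N).

¬S = ¬F = T
L ↓ ¬S = T ↓ T = F
(L ↓ ¬S) → U = F → T = T
¬N = ¬T = F
((L ↓ ¬S) → U) ↓ ¬N = T ↓ F = F
¬(((L ↓ ¬S) → U) ↓ ¬N) = ¬F = T
So Statement 2 is true.

Statement 1 T / Statement 2 T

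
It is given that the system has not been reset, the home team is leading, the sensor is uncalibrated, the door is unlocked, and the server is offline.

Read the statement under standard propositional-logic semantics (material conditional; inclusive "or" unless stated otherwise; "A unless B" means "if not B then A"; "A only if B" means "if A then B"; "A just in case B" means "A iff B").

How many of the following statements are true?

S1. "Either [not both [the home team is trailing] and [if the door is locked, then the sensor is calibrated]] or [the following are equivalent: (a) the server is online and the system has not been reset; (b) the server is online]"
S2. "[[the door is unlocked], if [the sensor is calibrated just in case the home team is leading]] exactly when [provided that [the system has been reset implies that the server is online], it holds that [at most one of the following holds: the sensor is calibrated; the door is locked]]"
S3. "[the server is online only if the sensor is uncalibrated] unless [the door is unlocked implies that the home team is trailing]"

Let G = "the home team is leading" (T), S = "the door is locked" (F), W = "the sensor is calibrated" (F), H = "the server is online" (F), M = "the system has been reset" (F).

S1: Formalization: (~G nand (S -> W)) | ((H & ~M) <-> H)

~G = ~T = F
S -> W = F -> F = T
~G nand (S -> W) = F nand T = T
~M = ~F = T
H & ~M = F & T = F
(H & ~M) <-> H = F <-> F = T
(~G nand (S -> W)) | ((H & ~M) <-> H) = T | T = T
Thus S1 is true.

S2: This is ((W <-> G) -> ~S) <-> ((M -> H) -> (W nand S)).

W <-> G = F <-> T = F
~S = ~F = T
(W <-> G) -> ~S = F -> T = T
M -> H = F -> F = T
W nand S = F nand F = T
(M -> H) -> (W nand S) = T -> T = T
((W <-> G) -> ~S) <-> ((M -> H) -> (W nand S)) = T <-> T = T
Thus S2 is true.

S3: Parsed as (H -> ~W) | (~S -> ~G)

~W = ~F = T
H -> ~W = F -> T = T
~S = ~F = T
~G = ~T = F
~S -> ~G = T -> F = F
(H -> ~W) | (~S -> ~G) = T | F = T
Hence S3 is true.

True statements: 3.

3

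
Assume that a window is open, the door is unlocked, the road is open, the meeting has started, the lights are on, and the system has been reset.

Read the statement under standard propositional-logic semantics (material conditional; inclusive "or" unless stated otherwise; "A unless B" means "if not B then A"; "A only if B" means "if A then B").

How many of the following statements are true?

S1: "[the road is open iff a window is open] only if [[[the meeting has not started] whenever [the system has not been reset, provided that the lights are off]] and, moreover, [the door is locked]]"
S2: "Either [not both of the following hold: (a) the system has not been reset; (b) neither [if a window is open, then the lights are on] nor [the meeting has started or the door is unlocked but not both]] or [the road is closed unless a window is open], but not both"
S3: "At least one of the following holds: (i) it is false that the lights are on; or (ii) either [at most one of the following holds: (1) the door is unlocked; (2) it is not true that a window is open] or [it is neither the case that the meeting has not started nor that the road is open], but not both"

Let H = "the road is closed" (F), G = "a window is open" (T), Q = "the lights are on" (T), M = "the system has been reset" (T), D = "the meeting has started" (T), U = "the door is locked" (F).

S1: This is (¬H ↔ G) → (((¬Q → ¬M) → ¬D) ∧ U).

¬H = ¬F = T
¬H ↔ G = T ↔ T = T
¬Q = ¬T = F
¬M = ¬T = F
¬Q → ¬M = F → F = T
¬D = ¬T = F
(¬Q → ¬M) → ¬D = T → F = F
((¬Q → ¬M) → ¬D) ∧ U = F ∧ F = F
(¬H ↔ G) → (((¬Q → ¬M) → ¬D) ∧ U) = T → F = F
Thus S1 is false.

S2: This is (¬M ↑ ((G → Q) ↓ (D ⊕ ¬U))) ⊕ (H ∨ G).

¬M = ¬T = F
G → Q = T → T = T
¬U = ¬F = T
D ⊕ ¬U = T ⊕ T = F
(G → Q) ↓ (D ⊕ ¬U) = T ↓ F = F
¬M ↑ ((G → Q) ↓ (D ⊕ ¬U)) = F ↑ F = T
H ∨ G = F ∨ T = T
(¬M ↑ ((G → Q) ↓ (D ⊕ ¬U))) ⊕ (H ∨ G) = T ⊕ T = F
Thus S2 is false.

S3: Formalization: ¬Q ∨ ((¬U ↑ ¬G) ⊕ (¬D ↓ ¬H))

¬Q = ¬T = F
¬U = ¬F = T
¬G = ¬T = F
¬U ↑ ¬G = T ↑ F = T
¬D = ¬T = F
¬H = ¬F = T
¬D ↓ ¬H = F ↓ T = F
(¬U ↑ ¬G) ⊕ (¬D ↓ ¬H) = T ⊕ F = T
¬Q ∨ ((¬U ↑ ¬G) ⊕ (¬D ↓ ¬H)) = F ∨ T = T
Hence S3 is true.

True statements: 1 (S3).

1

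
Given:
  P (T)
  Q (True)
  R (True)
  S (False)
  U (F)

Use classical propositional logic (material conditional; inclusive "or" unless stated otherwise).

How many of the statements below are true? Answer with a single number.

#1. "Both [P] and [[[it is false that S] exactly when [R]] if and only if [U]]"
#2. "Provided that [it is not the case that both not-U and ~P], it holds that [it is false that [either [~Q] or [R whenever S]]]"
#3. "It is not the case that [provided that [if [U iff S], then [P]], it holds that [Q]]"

0

#1: This is P & ((~S <-> R) <-> U).

~S = ~F = T
~S <-> R = T <-> T = T
(~S <-> R) <-> U = T <-> F = F
P & ((~S <-> R) <-> U) = T & F = F
So #1 is false.

#2: Parsed as (~U nand ~P) -> ~(~Q | (S -> R))

~U = ~F = T
~P = ~T = F
~U nand ~P = T nand F = T
~Q = ~T = F
S -> R = F -> T = T
~Q | (S -> R) = F | T = T
~(~Q | (S -> R)) = ~T = F
(~U nand ~P) -> ~(~Q | (S -> R)) = T -> F = F
So #2 is false.

#3: This is ~(((U <-> S) -> P) -> Q).

U <-> S = F <-> F = T
(U <-> S) -> P = T -> T = T
((U <-> S) -> P) -> Q = T -> T = T
~(((U <-> S) -> P) -> Q) = ~T = F
Hence #3 is false.

True statements: 0 (none).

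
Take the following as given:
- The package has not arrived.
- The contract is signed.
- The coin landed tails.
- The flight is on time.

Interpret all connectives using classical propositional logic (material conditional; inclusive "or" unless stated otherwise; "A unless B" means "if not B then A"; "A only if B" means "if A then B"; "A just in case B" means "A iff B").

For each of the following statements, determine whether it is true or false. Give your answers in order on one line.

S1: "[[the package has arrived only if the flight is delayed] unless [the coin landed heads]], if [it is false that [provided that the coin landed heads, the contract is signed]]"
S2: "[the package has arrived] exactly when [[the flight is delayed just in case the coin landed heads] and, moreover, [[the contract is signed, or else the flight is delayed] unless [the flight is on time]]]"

S1 true; S2 false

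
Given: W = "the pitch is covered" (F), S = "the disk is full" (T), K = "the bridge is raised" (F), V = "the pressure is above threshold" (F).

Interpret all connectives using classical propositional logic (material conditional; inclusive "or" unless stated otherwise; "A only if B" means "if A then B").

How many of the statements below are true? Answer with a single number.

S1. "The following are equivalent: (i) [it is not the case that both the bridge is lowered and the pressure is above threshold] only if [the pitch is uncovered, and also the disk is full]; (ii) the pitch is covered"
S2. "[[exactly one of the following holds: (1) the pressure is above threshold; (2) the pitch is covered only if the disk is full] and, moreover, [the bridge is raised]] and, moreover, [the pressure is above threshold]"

0

S1: Parsed as ((¬K ↑ V) → (¬W ∧ S)) ↔ W

¬K = ¬F = T
¬K ↑ V = T ↑ F = T
¬W = ¬F = T
¬W ∧ S = T ∧ T = T
(¬K ↑ V) → (¬W ∧ S) = T → T = T
((¬K ↑ V) → (¬W ∧ S)) ↔ W = T ↔ F = F
So S1 is false.

S2: Parsed as ((V ⊕ (W → S)) ∧ K) ∧ V

W → S = F → T = T
V ⊕ (W → S) = F ⊕ T = T
(V ⊕ (W → S)) ∧ K = T ∧ F = F
((V ⊕ (W → S)) ∧ K) ∧ V = F ∧ F = F
So S2 is false.

True statements: 0 (none).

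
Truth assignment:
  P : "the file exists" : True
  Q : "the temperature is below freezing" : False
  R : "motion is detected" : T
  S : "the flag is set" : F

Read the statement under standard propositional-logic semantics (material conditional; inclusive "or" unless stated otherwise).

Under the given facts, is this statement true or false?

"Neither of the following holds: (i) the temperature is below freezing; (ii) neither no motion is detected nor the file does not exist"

Values: Q=False, R=True, P=True.
In symbols: Q nor (not R nor not P)

not R = not True = False
not P = not True = False
not R nor not P = False nor False = True
Q nor (not R nor not P) = False nor True = False

The statement is false.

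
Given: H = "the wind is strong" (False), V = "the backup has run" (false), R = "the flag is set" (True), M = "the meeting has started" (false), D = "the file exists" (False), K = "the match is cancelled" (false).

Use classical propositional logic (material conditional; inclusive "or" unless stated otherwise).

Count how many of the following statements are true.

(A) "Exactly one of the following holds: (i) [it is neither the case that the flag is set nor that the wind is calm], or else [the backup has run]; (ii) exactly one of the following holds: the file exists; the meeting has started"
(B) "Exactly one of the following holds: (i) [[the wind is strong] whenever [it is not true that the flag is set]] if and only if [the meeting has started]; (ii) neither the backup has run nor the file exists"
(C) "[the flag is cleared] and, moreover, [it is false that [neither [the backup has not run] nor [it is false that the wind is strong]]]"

1

(A): Formalization: ((R ↓ ¬H) ∨ V) ⊕ (D ⊕ M)

¬H = ¬F = T
R ↓ ¬H = T ↓ T = F
(R ↓ ¬H) ∨ V = F ∨ F = F
D ⊕ M = F ⊕ F = F
((R ↓ ¬H) ∨ V) ⊕ (D ⊕ M) = F ⊕ F = F
Hence (A) is false.

(B): In symbols: ((¬R → H) ↔ M) ⊕ (V ↓ D)

¬R = ¬T = F
¬R → H = F → F = T
(¬R → H) ↔ M = T ↔ F = F
V ↓ D = F ↓ F = T
((¬R → H) ↔ M) ⊕ (V ↓ D) = F ⊕ T = T
Hence (B) is true.

(C): Parsed as ¬R ∧ ¬(¬V ↓ ¬H)

¬R = ¬T = F
¬V = ¬F = T
¬H = ¬F = T
¬V ↓ ¬H = T ↓ T = F
¬(¬V ↓ ¬H) = ¬F = T
¬R ∧ ¬(¬V ↓ ¬H) = F ∧ T = F
Hence (C) is false.

True statements: 1 ((B)).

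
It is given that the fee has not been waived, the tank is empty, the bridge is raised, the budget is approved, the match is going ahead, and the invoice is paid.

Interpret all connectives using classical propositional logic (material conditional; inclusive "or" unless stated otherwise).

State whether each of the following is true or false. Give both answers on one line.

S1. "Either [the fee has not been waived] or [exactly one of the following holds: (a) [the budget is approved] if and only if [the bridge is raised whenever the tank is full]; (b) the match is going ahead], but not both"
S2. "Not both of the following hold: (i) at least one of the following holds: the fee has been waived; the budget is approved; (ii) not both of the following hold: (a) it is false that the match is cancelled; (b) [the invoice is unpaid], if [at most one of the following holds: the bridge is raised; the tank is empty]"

S1 T, S2 T

Let P = "the fee has been waived" (F), S = "the budget is approved" (T), Q = "the tank is full" (F), R = "the bridge is raised" (T), U = "the match is cancelled" (F), V = "the invoice is paid" (T).

S1: Formalization: ~P xor ((S <-> (Q -> R)) xor ~U)

~P = ~F = T
Q -> R = F -> T = T
S <-> (Q -> R) = T <-> T = T
~U = ~F = T
(S <-> (Q -> R)) xor ~U = T xor T = F
~P xor ((S <-> (Q -> R)) xor ~U) = T xor F = T
So S1 is true.

S2: This is (P | S) nand (~U nand ((R nand ~Q) -> ~V)).

P | S = F | T = T
~U = ~F = T
~Q = ~F = T
R nand ~Q = T nand T = F
~V = ~T = F
(R nand ~Q) -> ~V = F -> F = T
~U nand ((R nand ~Q) -> ~V) = T nand T = F
(P | S) nand (~U nand ((R nand ~Q) -> ~V)) = T nand F = T
So S2 is true.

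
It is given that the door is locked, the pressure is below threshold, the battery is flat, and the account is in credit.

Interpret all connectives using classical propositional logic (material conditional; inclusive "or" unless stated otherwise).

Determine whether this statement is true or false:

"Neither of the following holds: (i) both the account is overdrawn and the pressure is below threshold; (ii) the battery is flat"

Let V = "the account is overdrawn" (F), U = "the pressure is above threshold" (F), N = "the battery is charged" (F).
This is (V ∧ ¬U) ↓ ¬N.

¬U = ¬F = T
V ∧ ¬U = F ∧ T = F
¬N = ¬F = T
(V ∧ ¬U) ↓ ¬N = F ↓ T = F

False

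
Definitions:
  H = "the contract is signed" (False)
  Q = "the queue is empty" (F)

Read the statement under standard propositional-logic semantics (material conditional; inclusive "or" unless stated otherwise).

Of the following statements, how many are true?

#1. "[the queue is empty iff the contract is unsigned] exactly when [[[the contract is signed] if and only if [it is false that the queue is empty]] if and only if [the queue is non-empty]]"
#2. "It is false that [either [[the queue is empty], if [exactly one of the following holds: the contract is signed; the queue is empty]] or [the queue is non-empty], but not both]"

2

#1: Formalization: (Q ↔ ¬H) ↔ ((H ↔ ¬Q) ↔ ¬Q)

¬H = ¬F = T
Q ↔ ¬H = F ↔ T = F
¬Q = ¬F = T
H ↔ ¬Q = F ↔ T = F
¬Q = ¬F = T
(H ↔ ¬Q) ↔ ¬Q = F ↔ T = F
(Q ↔ ¬H) ↔ ((H ↔ ¬Q) ↔ ¬Q) = F ↔ F = T
Hence #1 is true.

#2: Formalization: ¬(((H ⊕ Q) → Q) ⊕ ¬Q)

H ⊕ Q = F ⊕ F = F
(H ⊕ Q) → Q = F → F = T
¬Q = ¬F = T
((H ⊕ Q) → Q) ⊕ ¬Q = T ⊕ T = F
¬(((H ⊕ Q) → Q) ⊕ ¬Q) = ¬F = T
Thus #2 is true.

True statements: 2.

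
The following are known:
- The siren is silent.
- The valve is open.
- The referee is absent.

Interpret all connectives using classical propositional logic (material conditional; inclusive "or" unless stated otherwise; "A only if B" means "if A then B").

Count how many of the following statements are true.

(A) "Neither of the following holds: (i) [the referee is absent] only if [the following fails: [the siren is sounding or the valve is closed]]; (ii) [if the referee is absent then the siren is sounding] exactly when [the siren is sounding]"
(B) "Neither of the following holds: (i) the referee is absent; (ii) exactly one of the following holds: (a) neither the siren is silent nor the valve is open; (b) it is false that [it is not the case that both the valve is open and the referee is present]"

Let R = "the referee is present" (F), P = "the siren is sounding" (F), Q = "the valve is open" (T).

(A): Formalization: (~R -> ~(P | ~Q)) nor ((~R -> P) <-> P)

~R = ~F = T
~Q = ~T = F
P | ~Q = F | F = F
~(P | ~Q) = ~F = T
~R -> ~(P | ~Q) = T -> T = T
~R = ~F = T
~R -> P = T -> F = F
(~R -> P) <-> P = F <-> F = T
(~R -> ~(P | ~Q)) nor ((~R -> P) <-> P) = T nor T = F
Hence (A) is false.

(B): Formalization: ~R nor ((~P nor Q) xor ~(Q nand R))

~R = ~F = T
~P = ~F = T
~P nor Q = T nor T = F
Q nand R = T nand F = T
~(Q nand R) = ~T = F
(~P nor Q) xor ~(Q nand R) = F xor F = F
~R nor ((~P nor Q) xor ~(Q nand R)) = T nor F = F
Hence (B) is false.

True statements: 0 (none).

0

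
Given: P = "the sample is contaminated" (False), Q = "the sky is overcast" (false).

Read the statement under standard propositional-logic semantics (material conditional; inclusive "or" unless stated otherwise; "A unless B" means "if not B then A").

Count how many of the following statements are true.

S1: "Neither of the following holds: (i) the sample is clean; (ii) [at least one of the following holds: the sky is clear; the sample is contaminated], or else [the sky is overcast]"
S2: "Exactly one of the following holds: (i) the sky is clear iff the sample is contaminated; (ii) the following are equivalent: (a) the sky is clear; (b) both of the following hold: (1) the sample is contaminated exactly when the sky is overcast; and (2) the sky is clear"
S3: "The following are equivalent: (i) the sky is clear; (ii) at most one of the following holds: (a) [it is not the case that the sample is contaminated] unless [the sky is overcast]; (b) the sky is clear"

1

S1: Parsed as not P nor ((not Q or P) or Q)

not P = not False = True
not Q = not False = True
not Q or P = True or False = True
(not Q or P) or Q = True or False = True
not P nor ((not Q or P) or Q) = True nor True = False
So S1 is false.

S2: Formalization: (not Q iff P) xor (not Q iff ((P iff Q) and not Q))

not Q = not False = True
not Q iff P = True iff False = False
not Q = not False = True
P iff Q = False iff False = True
not Q = not False = True
(P iff Q) and not Q = True and True = True
not Q iff ((P iff Q) and not Q) = True iff True = True
(not Q iff P) xor (not Q iff ((P iff Q) and not Q)) = False xor True = True
Hence S2 is true.

S3: Formalization: not Q iff ((not P or Q) nand not Q)

not Q = not False = True
not P = not False = True
not P or Q = True or False = True
not Q = not False = True
(not P or Q) nand not Q = True nand True = False
not Q iff ((not P or Q) nand not Q) = True iff False = False
So S3 is false.

True statements: 1 (S2).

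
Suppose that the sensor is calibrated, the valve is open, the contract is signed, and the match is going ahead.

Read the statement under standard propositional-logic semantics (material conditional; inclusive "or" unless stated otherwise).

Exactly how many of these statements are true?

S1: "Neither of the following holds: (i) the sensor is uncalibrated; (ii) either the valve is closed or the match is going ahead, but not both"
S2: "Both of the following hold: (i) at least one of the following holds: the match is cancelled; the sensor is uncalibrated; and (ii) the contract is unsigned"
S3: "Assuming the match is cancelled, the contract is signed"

Let N = "the sensor is calibrated" (T), D = "the valve is open" (T), S = "the match is cancelled" (F), K = "the contract is signed" (T).

S1: This is ¬N ↓ (¬D ⊕ ¬S).

¬N = ¬T = F
¬D = ¬T = F
¬S = ¬F = T
¬D ⊕ ¬S = F ⊕ T = T
¬N ↓ (¬D ⊕ ¬S) = F ↓ T = F
So S1 is false.

S2: This is (S ∨ ¬N) ∧ ¬K.

¬N = ¬T = F
S ∨ ¬N = F ∨ F = F
¬K = ¬T = F
(S ∨ ¬N) ∧ ¬K = F ∧ F = F
So S2 is false.

S3: Parsed as S → K

S → K = F → T = T
Thus S3 is true.

True statements: 1.

1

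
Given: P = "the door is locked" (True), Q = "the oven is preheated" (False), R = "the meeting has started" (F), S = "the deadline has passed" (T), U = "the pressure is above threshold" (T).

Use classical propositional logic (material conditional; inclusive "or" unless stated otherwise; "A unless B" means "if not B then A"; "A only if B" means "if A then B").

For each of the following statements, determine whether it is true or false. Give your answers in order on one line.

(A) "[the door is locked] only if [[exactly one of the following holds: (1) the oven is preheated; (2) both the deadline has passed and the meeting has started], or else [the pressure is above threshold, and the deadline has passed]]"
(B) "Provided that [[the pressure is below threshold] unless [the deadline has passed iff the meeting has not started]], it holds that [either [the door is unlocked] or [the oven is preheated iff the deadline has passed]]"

(A): Parsed as P -> ((Q xor (S & R)) | (U & S))

S & R = T & F = F
Q xor (S & R) = F xor F = F
U & S = T & T = T
(Q xor (S & R)) | (U & S) = F | T = T
P -> ((Q xor (S & R)) | (U & S)) = T -> T = T
Hence (A) is true.

(B): Parsed as (~U | (S <-> ~R)) -> (~P | (Q <-> S))

~U = ~T = F
~R = ~F = T
S <-> ~R = T <-> T = T
~U | (S <-> ~R) = F | T = T
~P = ~T = F
Q <-> S = F <-> T = F
~P | (Q <-> S) = F | F = F
(~U | (S <-> ~R)) -> (~P | (Q <-> S)) = T -> F = F
Hence (B) is false.

(A) T / (B) F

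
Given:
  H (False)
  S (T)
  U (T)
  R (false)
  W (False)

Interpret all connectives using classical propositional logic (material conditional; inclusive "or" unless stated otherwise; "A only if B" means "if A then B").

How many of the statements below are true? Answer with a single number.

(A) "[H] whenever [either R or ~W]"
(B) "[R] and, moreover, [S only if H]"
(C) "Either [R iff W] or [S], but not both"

0

(A): Parsed as (R ∨ ¬W) → H

¬W = ¬F = T
R ∨ ¬W = F ∨ T = T
(R ∨ ¬W) → H = T → F = F
Hence (A) is false.

(B): This is R ∧ (S → H).

S → H = T → F = F
R ∧ (S → H) = F ∧ F = F
Hence (B) is false.

(C): This is (R ↔ W) ⊕ S.

R ↔ W = F ↔ F = T
(R ↔ W) ⊕ S = T ⊕ T = F
So (C) is false.

Count: 0.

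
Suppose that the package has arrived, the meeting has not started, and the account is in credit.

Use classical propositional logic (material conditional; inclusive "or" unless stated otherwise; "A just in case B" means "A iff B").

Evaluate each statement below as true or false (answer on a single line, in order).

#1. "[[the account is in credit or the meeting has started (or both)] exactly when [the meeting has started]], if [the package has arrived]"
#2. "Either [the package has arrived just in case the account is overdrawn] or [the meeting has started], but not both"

#1 F, #2 F

Let S = "the package has arrived" (T), W = "the account is overdrawn" (F), D = "the meeting has started" (F).

#1: Formalization: S → ((¬W ∨ D) ↔ D)

¬W = ¬F = T
¬W ∨ D = T ∨ F = T
(¬W ∨ D) ↔ D = T ↔ F = F
S → ((¬W ∨ D) ↔ D) = T → F = F
Hence #1 is false.

#2: In symbols: (S ↔ W) ⊕ D

S ↔ W = T ↔ F = F
(S ↔ W) ⊕ D = F ⊕ F = F
Hence #2 is false.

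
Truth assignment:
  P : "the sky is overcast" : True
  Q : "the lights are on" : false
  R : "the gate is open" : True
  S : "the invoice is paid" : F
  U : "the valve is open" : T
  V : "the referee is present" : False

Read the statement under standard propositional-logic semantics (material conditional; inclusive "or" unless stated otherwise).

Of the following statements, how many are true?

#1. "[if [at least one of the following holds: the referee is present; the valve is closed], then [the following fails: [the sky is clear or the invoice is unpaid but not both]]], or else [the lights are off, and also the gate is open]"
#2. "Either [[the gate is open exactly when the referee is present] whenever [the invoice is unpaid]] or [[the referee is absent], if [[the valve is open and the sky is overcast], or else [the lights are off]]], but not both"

#1: In symbols: ((V | ~U) -> ~(~P xor ~S)) | (~Q & R)

~U = ~T = F
V | ~U = F | F = F
~P = ~T = F
~S = ~F = T
~P xor ~S = F xor T = T
~(~P xor ~S) = ~T = F
(V | ~U) -> ~(~P xor ~S) = F -> F = T
~Q = ~F = T
~Q & R = T & T = T
((V | ~U) -> ~(~P xor ~S)) | (~Q & R) = T | T = T
Hence #1 is true.

#2: This is (~S -> (R <-> V)) xor (((U & P) | ~Q) -> ~V).

~S = ~F = T
R <-> V = T <-> F = F
~S -> (R <-> V) = T -> F = F
U & P = T & T = T
~Q = ~F = T
(U & P) | ~Q = T | T = T
~V = ~F = T
((U & P) | ~Q) -> ~V = T -> T = T
(~S -> (R <-> V)) xor (((U & P) | ~Q) -> ~V) = F xor T = T
So #2 is true.

True statements: 2 (#1, #2).

2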